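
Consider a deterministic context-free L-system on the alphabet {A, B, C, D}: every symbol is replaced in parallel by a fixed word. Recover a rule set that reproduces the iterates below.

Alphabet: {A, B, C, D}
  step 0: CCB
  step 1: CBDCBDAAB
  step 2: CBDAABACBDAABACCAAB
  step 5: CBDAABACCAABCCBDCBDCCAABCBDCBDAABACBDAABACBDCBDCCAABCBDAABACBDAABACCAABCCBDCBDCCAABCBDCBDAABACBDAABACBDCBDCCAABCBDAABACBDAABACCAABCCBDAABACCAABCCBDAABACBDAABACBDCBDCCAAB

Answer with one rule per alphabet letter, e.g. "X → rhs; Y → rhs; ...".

A->C, B->AAB, C->CBD, D->A

  step 1 ⇒ step 2: CBDCBDAAB ⇒ CBD·AAB·A·CBD·AAB·A·C·C·AAB
    A ↦ C
    B ↦ AAB
    C ↦ CBD
    D ↦ A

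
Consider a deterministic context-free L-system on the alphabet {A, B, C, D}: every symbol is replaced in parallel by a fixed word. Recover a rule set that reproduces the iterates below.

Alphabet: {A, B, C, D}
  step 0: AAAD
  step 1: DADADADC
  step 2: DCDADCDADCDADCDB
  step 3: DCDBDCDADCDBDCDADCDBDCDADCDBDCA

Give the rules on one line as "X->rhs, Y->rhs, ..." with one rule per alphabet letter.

  step 2 ⇒ step 3: DCDADCDADCDADCDB ⇒ DC·DB·DC·DA·DC·DB·DC·DA·DC·DB·DC·DA·DC·DB·DC·A
    A ↦ DA
    B ↦ A
    C ↦ DB
    D ↦ DC

A->DA, B->A, C->DB, D->DC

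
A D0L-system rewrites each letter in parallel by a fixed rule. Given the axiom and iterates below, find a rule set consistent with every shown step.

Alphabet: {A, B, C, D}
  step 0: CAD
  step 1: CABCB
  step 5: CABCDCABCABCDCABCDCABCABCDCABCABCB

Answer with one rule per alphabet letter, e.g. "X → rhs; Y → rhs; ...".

A->BC, B->D, C->CA, D->B

  step 0 ⇒ step 1: CAD ⇒ CA·BC·B
    A ↦ BC
    C ↦ CA
    D ↦ B
    B ↦ D  (constrained at step 1)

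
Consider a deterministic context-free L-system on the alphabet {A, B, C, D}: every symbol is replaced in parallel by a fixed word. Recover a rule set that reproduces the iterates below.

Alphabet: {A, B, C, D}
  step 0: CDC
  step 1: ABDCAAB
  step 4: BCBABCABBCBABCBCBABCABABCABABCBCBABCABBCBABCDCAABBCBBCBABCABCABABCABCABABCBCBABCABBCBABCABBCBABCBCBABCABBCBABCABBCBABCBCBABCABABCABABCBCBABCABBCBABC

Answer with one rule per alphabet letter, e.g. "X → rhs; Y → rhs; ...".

  step 0 ⇒ step 1: CDC ⇒ AB·DCA·AB
    C ↦ AB
    D ↦ DCA
    A ↦ BCB  (constrained at step 1)
    B ↦ ABC  (constrained at step 1)

A->BCB, B->ABC, C->AB, D->DCA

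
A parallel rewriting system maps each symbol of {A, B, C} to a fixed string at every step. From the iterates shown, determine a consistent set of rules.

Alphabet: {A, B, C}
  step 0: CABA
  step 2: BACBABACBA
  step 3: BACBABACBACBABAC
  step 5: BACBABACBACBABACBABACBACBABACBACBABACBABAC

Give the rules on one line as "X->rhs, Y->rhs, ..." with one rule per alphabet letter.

A->C, B->BA, C->BA

  step 2 ⇒ step 3: BACBABACBA ⇒ BA·C·BA·BA·C·BA·C·BA·BA·C
    A ↦ C
    B ↦ BA
    C ↦ BA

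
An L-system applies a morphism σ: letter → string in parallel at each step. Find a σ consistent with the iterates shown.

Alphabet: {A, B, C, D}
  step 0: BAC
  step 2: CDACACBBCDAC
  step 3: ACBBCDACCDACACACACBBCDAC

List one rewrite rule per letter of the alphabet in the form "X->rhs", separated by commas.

A->CD, B->AC, C->AC, D->BB

  step 2 ⇒ step 3: CDACACBBCDAC ⇒ AC·BB·CD·AC·CD·AC·AC·AC·AC·BB·CD·AC
    A ↦ CD
    B ↦ AC
    C ↦ AC
    D ↦ BB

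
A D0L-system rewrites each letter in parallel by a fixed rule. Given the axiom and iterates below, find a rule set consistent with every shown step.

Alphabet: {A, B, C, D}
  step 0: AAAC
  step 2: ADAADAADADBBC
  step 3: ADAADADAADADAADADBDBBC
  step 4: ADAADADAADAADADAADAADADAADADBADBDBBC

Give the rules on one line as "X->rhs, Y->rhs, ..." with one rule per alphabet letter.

  step 3 ⇒ step 4: ADAADADAADADAADADBDBBC ⇒ AD·A·AD·AD·A·AD·A·AD·AD·A·AD·A·AD·AD·A·AD·A·DB·A·DB·DB·BC
    A ↦ AD
    B ↦ DB
    C ↦ BC
    D ↦ A

A->AD, B->DB, C->BC, D->A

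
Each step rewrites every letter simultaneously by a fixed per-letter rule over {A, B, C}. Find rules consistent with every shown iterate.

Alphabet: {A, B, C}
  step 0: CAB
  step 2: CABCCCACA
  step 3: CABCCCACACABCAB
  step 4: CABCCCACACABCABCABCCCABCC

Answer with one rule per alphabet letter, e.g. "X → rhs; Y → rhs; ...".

  step 3 ⇒ step 4: CABCCCACACABCAB ⇒ CA·B·CC·CA·CA·CA·B·CA·B·CA·B·CC·CA·B·CC
    A ↦ B
    B ↦ CC
    C ↦ CA

A->B, B->CC, C->CA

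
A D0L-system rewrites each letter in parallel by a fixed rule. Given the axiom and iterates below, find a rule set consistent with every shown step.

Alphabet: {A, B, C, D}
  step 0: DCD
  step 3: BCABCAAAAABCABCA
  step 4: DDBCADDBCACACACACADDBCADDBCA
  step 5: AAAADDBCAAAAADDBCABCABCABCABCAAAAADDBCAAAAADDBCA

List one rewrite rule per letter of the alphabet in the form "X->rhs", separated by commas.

A->CA, B->DD, C->B, D->AA

  step 4 ⇒ step 5: DDBCADDBCACACACACADDBCADDBCA ⇒ AA·AA·DD·B·CA·AA·AA·DD·B·CA·B·CA·B·CA·B·CA·B·CA·AA·AA·DD·B·CA·AA·AA·DD·B·CA
    A ↦ CA
    B ↦ DD
    C ↦ B
    D ↦ AA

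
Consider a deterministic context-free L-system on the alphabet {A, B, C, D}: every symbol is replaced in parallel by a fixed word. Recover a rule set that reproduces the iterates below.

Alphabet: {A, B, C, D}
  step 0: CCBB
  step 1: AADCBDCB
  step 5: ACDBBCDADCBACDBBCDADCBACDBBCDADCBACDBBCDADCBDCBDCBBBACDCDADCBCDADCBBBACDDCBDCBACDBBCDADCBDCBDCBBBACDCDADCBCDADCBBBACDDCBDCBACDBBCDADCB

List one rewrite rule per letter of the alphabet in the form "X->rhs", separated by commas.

  step 0 ⇒ step 1: CCBB ⇒ A·A·DCB·DCB
    B ↦ DCB
    C ↦ A
    A ↦ BB  (constrained at step 1)
    D ↦ CD  (constrained at step 1)

A->BB, B->DCB, C->A, D->CD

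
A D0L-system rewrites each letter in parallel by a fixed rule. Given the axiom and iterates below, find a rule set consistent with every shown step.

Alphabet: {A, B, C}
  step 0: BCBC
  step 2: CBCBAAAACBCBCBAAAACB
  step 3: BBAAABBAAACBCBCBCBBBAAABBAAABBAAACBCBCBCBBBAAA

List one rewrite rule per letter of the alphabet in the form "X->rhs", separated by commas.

  step 2 ⇒ step 3: CBCBAAAACBCBCBAAAACB ⇒ BBA·AA·BBA·AA·CB·CB·CB·CB·BBA·AA·BBA·AA·BBA·AA·CB·CB·CB·CB·BBA·AA
    A ↦ CB
    B ↦ AA
    C ↦ BBA

A->CB, B->AA, C->BBA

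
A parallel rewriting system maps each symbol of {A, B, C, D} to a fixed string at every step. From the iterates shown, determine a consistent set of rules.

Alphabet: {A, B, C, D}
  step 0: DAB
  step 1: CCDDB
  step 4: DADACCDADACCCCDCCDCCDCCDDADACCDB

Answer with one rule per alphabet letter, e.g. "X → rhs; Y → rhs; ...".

A->D, B->DB, C->DA, D->CC

  step 0 ⇒ step 1: DAB ⇒ CC·D·DB
    A ↦ D
    B ↦ DB
    D ↦ CC
    C ↦ DA  (constrained at step 1)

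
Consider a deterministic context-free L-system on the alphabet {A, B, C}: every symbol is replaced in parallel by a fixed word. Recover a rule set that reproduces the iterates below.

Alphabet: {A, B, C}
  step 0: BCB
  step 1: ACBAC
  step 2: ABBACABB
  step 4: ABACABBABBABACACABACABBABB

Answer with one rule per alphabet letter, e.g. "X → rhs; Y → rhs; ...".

A->AB, B->AC, C->B

  step 1 ⇒ step 2: ACBAC ⇒ AB·B·AC·AB·B
    A ↦ AB
    B ↦ AC
    C ↦ B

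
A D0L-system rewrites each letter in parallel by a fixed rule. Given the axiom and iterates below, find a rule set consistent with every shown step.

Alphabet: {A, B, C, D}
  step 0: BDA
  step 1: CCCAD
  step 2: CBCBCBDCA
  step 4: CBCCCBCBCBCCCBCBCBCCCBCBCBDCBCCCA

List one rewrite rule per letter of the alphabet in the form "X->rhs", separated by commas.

  step 1 ⇒ step 2: CCCAD ⇒ CB·CB·CB·D·CA
    A ↦ D
    C ↦ CB
    D ↦ CA
  step 0 ⇒ step 1: BDA ⇒ CC·CA·D
    B ↦ CC

A->D, B->CC, C->CB, D->CA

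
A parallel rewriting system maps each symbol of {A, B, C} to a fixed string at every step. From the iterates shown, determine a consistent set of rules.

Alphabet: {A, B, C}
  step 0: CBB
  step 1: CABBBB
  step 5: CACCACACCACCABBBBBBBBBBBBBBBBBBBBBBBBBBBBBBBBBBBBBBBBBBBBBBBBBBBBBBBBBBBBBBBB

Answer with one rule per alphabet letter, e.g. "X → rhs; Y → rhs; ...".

A->C, B->BB, C->CA

  step 0 ⇒ step 1: CBB ⇒ CA·BB·BB
    B ↦ BB
    C ↦ CA
    A ↦ C  (constrained at step 1)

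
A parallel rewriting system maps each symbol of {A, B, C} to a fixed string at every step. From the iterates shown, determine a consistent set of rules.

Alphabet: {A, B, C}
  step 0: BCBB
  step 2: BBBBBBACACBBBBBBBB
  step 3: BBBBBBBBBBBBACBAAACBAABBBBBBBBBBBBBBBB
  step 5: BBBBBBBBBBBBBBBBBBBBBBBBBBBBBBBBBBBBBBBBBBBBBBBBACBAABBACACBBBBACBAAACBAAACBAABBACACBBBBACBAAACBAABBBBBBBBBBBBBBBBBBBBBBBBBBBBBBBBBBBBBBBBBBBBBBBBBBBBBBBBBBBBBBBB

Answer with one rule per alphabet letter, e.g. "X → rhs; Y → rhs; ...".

  step 2 ⇒ step 3: BBBBBBACACBBBBBBBB ⇒ BB·BB·BB·BB·BB·BB·AC·BAA·AC·BAA·BB·BB·BB·BB·BB·BB·BB·BB
    A ↦ AC
    B ↦ BB
    C ↦ BAA

A->AC, B->BB, C->BAA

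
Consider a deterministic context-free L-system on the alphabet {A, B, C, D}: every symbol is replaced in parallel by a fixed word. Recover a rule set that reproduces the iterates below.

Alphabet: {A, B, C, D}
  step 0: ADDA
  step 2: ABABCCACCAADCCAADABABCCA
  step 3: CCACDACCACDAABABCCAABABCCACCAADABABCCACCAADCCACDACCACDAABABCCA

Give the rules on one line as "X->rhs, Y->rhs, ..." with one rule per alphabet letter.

  step 2 ⇒ step 3: ABABCCACCAADCCAADABABCCA ⇒ CCA·CDA·CCA·CDA·AB·AB·CCA·AB·AB·CCA·CCA·AD·AB·AB·CCA·CCA·AD·CCA·CDA·CCA·CDA·AB·AB·CCA
    A ↦ CCA
    B ↦ CDA
    C ↦ AB
    D ↦ AD

A->CCA, B->CDA, C->AB, D->AD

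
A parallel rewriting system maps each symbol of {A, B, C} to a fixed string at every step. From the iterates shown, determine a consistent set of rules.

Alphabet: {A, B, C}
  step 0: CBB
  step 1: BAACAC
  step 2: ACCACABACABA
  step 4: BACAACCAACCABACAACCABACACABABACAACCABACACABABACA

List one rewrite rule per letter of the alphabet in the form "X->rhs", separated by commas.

A->CA, B->AC, C->BA

  step 1 ⇒ step 2: BAACAC ⇒ AC·CA·CA·BA·CA·BA
    A ↦ CA
    B ↦ AC
    C ↦ BA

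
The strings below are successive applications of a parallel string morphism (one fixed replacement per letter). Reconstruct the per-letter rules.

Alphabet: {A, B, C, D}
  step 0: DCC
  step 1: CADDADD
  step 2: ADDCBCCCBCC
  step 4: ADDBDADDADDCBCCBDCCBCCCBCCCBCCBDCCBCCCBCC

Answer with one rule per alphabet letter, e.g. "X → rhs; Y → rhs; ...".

A->CB, B->BD, C->ADD, D->C

  step 1 ⇒ step 2: CADDADD ⇒ ADD·CB·C·C·CB·C·C
    A ↦ CB
    C ↦ ADD
    D ↦ C
    B ↦ BD  (constrained at step 2)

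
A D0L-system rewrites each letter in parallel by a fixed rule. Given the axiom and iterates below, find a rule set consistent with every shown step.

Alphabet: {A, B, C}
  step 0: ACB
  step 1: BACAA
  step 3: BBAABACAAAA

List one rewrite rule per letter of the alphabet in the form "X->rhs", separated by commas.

  step 0 ⇒ step 1: ACB ⇒ B·AC·AA
    A ↦ B
    B ↦ AA
    C ↦ AC

A->B, B->AA, C->AC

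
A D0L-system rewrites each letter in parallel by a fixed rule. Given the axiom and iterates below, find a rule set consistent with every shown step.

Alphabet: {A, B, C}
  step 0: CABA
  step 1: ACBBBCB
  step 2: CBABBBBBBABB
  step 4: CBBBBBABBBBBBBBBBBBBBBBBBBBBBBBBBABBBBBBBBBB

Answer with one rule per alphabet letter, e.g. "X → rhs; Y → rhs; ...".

  step 1 ⇒ step 2: ACBBBCB ⇒ CB·A·BB·BB·BB·A·BB
    A ↦ CB
    B ↦ BB
    C ↦ A

A->CB, B->BB, C->A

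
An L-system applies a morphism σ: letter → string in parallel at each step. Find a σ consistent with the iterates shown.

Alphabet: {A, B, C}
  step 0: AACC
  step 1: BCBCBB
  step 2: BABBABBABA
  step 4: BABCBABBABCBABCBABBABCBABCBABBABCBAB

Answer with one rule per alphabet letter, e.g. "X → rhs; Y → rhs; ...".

A->BC, B->BA, C->B

  step 1 ⇒ step 2: BCBCBB ⇒ BA·B·BA·B·BA·BA
    B ↦ BA
    C ↦ B
  step 0 ⇒ step 1: AACC ⇒ BC·BC·B·B
    A ↦ BC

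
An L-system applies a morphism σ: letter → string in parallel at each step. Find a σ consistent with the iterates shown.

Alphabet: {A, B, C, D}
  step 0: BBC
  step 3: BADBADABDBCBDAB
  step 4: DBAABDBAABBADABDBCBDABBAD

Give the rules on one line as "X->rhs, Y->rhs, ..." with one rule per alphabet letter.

  step 3 ⇒ step 4: BADBADABDBCBDAB ⇒ D·BA·AB·D·BA·AB·BA·D·AB·D·BCB·D·AB·BA·D
    A ↦ BA
    B ↦ D
    C ↦ BCB
    D ↦ AB

A->BA, B->D, C->BCB, D->AB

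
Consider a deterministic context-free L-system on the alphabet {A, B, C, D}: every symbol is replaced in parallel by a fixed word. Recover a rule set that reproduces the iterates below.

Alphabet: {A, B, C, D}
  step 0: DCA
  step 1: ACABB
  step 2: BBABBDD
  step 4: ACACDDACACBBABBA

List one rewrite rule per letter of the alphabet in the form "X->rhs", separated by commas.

  step 1 ⇒ step 2: ACABB ⇒ BB·A·BB·D·D
    A ↦ BB
    B ↦ D
    C ↦ A
  step 0 ⇒ step 1: DCA ⇒ AC·A·BB
    D ↦ AC

A->BB, B->D, C->A, D->AC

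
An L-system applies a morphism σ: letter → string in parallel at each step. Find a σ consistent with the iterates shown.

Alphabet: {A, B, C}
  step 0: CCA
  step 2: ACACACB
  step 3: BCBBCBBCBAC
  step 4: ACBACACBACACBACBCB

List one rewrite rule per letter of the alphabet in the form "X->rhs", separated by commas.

A->BC, B->AC, C->B

  step 3 ⇒ step 4: BCBBCBBCBAC ⇒ AC·B·AC·AC·B·AC·AC·B·AC·BC·B
    A ↦ BC
    B ↦ AC
    C ↦ B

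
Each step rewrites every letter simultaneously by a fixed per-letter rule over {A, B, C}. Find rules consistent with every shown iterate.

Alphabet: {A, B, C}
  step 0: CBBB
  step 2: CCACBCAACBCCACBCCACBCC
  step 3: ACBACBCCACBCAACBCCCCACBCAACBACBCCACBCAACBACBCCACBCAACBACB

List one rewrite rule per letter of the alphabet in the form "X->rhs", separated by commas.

A->CC, B->CA, C->ACB

  step 2 ⇒ step 3: CCACBCAACBCCACBCCACBCC ⇒ ACB·ACB·CC·ACB·CA·ACB·CC·CC·ACB·CA·ACB·ACB·CC·ACB·CA·ACB·ACB·CC·ACB·CA·ACB·ACB
    A ↦ CC
    B ↦ CA
    C ↦ ACB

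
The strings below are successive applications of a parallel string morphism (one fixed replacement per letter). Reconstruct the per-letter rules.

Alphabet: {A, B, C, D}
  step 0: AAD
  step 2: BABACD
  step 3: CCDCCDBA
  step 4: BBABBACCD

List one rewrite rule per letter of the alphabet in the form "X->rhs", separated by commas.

  step 3 ⇒ step 4: CCDCCDBA ⇒ B·B·A·B·B·A·C·CD
    A ↦ CD
    B ↦ C
    C ↦ B
    D ↦ A

A->CD, B->C, C->B, D->A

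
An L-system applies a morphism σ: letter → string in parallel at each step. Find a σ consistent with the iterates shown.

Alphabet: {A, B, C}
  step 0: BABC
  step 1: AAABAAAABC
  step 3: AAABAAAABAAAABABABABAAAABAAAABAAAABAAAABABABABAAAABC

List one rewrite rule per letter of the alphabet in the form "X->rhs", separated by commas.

  step 0 ⇒ step 1: BABC ⇒ AAA·BA·AAA·BC
    A ↦ BA
    B ↦ AAA
    C ↦ BC

A->BA, B->AAA, C->BC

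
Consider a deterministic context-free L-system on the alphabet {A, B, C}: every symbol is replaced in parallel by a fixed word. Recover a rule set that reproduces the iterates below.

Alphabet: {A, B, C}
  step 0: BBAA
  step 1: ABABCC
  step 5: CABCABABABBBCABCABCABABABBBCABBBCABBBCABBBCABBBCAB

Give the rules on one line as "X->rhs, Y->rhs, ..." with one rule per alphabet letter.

  step 0 ⇒ step 1: BBAA ⇒ AB·AB·C·C
    A ↦ C
    B ↦ AB
    C ↦ BB  (constrained at step 1)

A->C, B->AB, C->BB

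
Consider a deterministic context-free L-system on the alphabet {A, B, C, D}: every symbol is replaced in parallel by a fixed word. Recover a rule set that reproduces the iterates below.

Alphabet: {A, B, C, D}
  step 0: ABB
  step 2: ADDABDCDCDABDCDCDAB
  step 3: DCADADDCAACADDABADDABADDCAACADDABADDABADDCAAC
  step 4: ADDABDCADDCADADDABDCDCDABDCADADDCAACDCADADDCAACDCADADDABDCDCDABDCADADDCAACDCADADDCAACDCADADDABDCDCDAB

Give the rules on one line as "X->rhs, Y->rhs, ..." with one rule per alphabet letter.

A->DC, B->AAC, C->DAB, D->AD

  step 3 ⇒ step 4: DCADADDCAACADDABADDABADDCAACADDABADDABADDCAAC ⇒ AD·DAB·DC·AD·DC·AD·AD·DAB·DC·DC·DAB·DC·AD·AD·DC·AAC·DC·AD·AD·DC·AAC·DC·AD·AD·DAB·DC·DC·DAB·DC·AD·AD·DC·AAC·DC·AD·AD·DC·AAC·DC·AD·AD·DAB·DC·DC·DAB
    A ↦ DC
    B ↦ AAC
    C ↦ DAB
    D ↦ AD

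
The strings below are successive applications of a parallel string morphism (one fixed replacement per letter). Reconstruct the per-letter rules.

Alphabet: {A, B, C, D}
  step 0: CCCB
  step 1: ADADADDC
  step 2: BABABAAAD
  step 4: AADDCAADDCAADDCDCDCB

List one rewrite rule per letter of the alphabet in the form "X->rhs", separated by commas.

  step 1 ⇒ step 2: ADADADDC ⇒ B·A·B·A·B·A·A·AD
    A ↦ B
    C ↦ AD
    D ↦ A
  step 0 ⇒ step 1: CCCB ⇒ AD·AD·AD·DC
    B ↦ DC

A->B, B->DC, C->AD, D->A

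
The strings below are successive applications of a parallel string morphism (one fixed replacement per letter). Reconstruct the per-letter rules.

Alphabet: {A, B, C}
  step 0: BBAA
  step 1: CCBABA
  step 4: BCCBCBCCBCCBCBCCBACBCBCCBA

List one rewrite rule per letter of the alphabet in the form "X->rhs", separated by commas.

  step 0 ⇒ step 1: BBAA ⇒ C·C·BA·BA
    A ↦ BA
    B ↦ C
    C ↦ BC  (constrained at step 1)

A->BA, B->C, C->BC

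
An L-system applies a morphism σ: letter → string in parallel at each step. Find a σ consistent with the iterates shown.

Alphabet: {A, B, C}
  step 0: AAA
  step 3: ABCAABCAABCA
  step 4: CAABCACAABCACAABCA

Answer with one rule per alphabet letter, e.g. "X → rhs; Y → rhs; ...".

  step 3 ⇒ step 4: ABCAABCAABCA ⇒ CA·A·B·CA·CA·A·B·CA·CA·A·B·CA
    A ↦ CA
    B ↦ A
    C ↦ B

A->CA, B->A, C->B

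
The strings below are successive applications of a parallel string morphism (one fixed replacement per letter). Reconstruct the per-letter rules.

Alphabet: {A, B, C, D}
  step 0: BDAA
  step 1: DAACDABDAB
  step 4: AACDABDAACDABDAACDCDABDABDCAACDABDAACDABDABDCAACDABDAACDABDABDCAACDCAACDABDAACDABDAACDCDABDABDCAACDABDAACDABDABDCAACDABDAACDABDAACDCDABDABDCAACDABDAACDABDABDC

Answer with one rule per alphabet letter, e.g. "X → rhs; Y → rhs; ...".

A->DAB, B->D, C->DC, D->AAC

  step 0 ⇒ step 1: BDAA ⇒ D·AAC·DAB·DAB
    A ↦ DAB
    B ↦ D
    D ↦ AAC
    C ↦ DC  (constrained at step 1)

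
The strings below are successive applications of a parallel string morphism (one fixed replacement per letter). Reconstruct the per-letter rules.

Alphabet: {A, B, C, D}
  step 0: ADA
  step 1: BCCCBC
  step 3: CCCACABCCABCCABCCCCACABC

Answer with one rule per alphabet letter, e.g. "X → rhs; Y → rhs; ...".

A->BC, B->DC, C->CA, D->CC

  step 0 ⇒ step 1: ADA ⇒ BC·CC·BC
    A ↦ BC
    D ↦ CC
    B ↦ DC  (constrained at step 1)
    C ↦ CA  (constrained at step 1)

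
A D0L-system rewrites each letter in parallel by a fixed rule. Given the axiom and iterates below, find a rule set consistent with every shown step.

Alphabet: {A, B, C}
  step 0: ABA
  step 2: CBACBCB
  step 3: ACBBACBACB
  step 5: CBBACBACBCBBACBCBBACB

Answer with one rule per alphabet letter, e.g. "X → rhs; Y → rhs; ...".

  step 2 ⇒ step 3: CBACBCB ⇒ A·CB·B·A·CB·A·CB
    A ↦ B
    B ↦ CB
    C ↦ A

A->B, B->CB, C->A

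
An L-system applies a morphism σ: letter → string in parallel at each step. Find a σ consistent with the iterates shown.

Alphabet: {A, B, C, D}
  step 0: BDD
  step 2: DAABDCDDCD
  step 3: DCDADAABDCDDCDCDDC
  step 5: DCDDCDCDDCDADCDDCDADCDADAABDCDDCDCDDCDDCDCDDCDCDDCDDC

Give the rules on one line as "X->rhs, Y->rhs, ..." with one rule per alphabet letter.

  step 2 ⇒ step 3: DAABDCDDCD ⇒ DC·DA·DA·AB·DC·D·DC·DC·D·DC
    A ↦ DA
    B ↦ AB
    C ↦ D
    D ↦ DC

A->DA, B->AB, C->D, D->DC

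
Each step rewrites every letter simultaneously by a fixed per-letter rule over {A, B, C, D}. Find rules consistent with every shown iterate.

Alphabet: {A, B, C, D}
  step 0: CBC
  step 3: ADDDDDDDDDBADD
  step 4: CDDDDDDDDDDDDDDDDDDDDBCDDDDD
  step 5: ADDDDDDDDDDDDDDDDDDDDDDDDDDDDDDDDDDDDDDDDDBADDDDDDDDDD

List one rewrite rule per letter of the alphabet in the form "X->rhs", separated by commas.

  step 4 ⇒ step 5: CDDDDDDDDDDDDDDDDDDDDBCDDDDD ⇒ A·DD·DD·DD·DD·DD·DD·DD·DD·DD·DD·DD·DD·DD·DD·DD·DD·DD·DD·DD·DD·DB·A·DD·DD·DD·DD·DD
    B ↦ DB
    C ↦ A
    D ↦ DD
  step 3 ⇒ step 4: ADDDDDDDDDBADD ⇒ CD·DD·DD·DD·DD·DD·DD·DD·DD·DD·DB·CD·DD·DD
    A ↦ CD

A->CD, B->DB, C->A, D->DD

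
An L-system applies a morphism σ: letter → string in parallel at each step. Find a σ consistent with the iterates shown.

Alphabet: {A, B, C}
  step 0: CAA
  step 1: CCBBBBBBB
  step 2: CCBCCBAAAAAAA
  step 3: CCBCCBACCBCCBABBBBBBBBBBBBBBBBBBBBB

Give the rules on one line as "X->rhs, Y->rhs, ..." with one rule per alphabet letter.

  step 2 ⇒ step 3: CCBCCBAAAAAAA ⇒ CCB·CCB·A·CCB·CCB·A·BBB·BBB·BBB·BBB·BBB·BBB·BBB
    A ↦ BBB
    B ↦ A
    C ↦ CCB

A->BBB, B->A, C->CCB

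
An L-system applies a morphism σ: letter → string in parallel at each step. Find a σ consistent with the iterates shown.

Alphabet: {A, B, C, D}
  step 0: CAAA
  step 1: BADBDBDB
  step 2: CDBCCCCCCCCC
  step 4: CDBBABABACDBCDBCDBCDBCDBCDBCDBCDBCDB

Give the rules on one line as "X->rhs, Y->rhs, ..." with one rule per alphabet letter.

A->DB, B->C, C->BA, D->CC

  step 1 ⇒ step 2: BADBDBDB ⇒ C·DB·CC·C·CC·C·CC·C
    A ↦ DB
    B ↦ C
    D ↦ CC
  step 0 ⇒ step 1: CAAA ⇒ BA·DB·DB·DB
    C ↦ BA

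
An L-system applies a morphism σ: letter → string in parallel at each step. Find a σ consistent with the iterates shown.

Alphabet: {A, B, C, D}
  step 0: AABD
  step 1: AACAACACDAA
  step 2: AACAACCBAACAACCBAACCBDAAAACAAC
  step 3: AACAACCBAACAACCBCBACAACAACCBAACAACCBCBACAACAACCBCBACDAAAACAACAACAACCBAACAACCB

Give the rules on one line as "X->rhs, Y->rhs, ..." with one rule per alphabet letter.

A->AAC, B->AC, C->CB, D->DAA

  step 2 ⇒ step 3: AACAACCBAACAACCBAACCBDAAAACAAC ⇒ AAC·AAC·CB·AAC·AAC·CB·CB·AC·AAC·AAC·CB·AAC·AAC·CB·CB·AC·AAC·AAC·CB·CB·AC·DAA·AAC·AAC·AAC·AAC·CB·AAC·AAC·CB
    A ↦ AAC
    B ↦ AC
    C ↦ CB
    D ↦ DAA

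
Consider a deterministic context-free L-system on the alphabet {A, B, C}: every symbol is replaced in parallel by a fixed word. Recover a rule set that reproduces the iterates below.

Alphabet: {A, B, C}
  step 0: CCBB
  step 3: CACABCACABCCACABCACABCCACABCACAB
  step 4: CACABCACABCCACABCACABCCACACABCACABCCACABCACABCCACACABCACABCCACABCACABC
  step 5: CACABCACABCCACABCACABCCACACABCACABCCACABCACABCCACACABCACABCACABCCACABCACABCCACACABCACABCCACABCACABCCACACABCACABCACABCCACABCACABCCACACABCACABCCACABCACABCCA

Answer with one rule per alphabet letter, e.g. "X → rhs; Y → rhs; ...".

A->CAB, B->C, C->CA

  step 4 ⇒ step 5: CACABCACABCCACABCACABCCACACABCACABCCACABCACABCCACACABCACABCCACABCACABC ⇒ CA·CAB·CA·CAB·C·CA·CAB·CA·CAB·C·CA·CA·CAB·CA·CAB·C·CA·CAB·CA·CAB·C·CA·CA·CAB·CA·CAB·CA·CAB·C·CA·CAB·CA·CAB·C·CA·CA·CAB·CA·CAB·C·CA·CAB·CA·CAB·C·CA·CA·CAB·CA·CAB·CA·CAB·C·CA·CAB·CA·CAB·C·CA·CA·CAB·CA·CAB·C·CA·CAB·CA·CAB·C·CA
    A ↦ CAB
    B ↦ C
    C ↦ CA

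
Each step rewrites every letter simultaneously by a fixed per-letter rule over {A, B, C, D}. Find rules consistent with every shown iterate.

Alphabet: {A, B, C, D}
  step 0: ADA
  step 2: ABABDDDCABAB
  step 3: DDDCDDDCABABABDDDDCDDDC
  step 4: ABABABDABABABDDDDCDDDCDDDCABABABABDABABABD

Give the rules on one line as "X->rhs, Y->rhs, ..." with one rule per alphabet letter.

  step 3 ⇒ step 4: DDDCDDDCABABABDDDDCDDDC ⇒ AB·AB·AB·D·AB·AB·AB·D·DD·DC·DD·DC·DD·DC·AB·AB·AB·AB·D·AB·AB·AB·D
    A ↦ DD
    B ↦ DC
    C ↦ D
    D ↦ AB

A->DD, B->DC, C->D, D->AB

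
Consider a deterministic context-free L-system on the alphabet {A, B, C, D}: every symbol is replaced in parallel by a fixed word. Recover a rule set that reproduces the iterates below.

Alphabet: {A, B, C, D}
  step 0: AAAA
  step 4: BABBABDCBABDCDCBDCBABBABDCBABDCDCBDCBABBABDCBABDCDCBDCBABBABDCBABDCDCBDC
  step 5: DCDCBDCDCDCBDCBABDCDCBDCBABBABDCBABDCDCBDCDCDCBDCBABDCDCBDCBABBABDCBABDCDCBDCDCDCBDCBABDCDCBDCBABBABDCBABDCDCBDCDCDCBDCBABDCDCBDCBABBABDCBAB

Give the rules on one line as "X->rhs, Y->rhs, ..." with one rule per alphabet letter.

  step 4 ⇒ step 5: BABBABDCBABDCDCBDCBABBABDCBABDCDCBDCBABBABDCBABDCDCBDCBABBABDCBABDCDCBDC ⇒ DC·DCB·DC·DC·DCB·DC·B·AB·DC·DCB·DC·B·AB·B·AB·DC·B·AB·DC·DCB·DC·DC·DCB·DC·B·AB·DC·DCB·DC·B·AB·B·AB·DC·B·AB·DC·DCB·DC·DC·DCB·DC·B·AB·DC·DCB·DC·B·AB·B·AB·DC·B·AB·DC·DCB·DC·DC·DCB·DC·B·AB·DC·DCB·DC·B·AB·B·AB·DC·B·AB
    A ↦ DCB
    B ↦ DC
    C ↦ AB
    D ↦ B

A->DCB, B->DC, C->AB, D->B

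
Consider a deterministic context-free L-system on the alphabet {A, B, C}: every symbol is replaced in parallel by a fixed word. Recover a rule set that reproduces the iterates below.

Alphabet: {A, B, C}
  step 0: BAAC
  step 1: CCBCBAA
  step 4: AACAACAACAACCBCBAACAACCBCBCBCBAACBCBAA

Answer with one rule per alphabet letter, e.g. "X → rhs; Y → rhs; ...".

  step 0 ⇒ step 1: BAAC ⇒ C·CB·CB·AA
    A ↦ CB
    B ↦ C
    C ↦ AA

A->CB, B->C, C->AA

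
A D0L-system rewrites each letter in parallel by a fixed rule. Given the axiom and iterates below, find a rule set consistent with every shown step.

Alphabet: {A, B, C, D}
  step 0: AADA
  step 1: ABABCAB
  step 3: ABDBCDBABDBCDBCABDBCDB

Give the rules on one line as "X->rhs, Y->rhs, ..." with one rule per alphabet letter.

  step 0 ⇒ step 1: AADA ⇒ AB·AB·C·AB
    A ↦ AB
    D ↦ C
    B ↦ DB  (constrained at step 1)
    C ↦ D  (constrained at step 1)

A->AB, B->DB, C->D, D->C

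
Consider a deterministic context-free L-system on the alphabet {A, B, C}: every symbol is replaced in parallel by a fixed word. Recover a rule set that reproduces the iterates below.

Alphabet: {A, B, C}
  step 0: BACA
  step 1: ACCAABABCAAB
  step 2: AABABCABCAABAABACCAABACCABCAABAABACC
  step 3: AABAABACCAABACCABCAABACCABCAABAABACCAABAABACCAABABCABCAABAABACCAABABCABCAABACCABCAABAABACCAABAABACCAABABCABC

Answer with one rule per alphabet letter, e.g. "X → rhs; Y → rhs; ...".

A->AAB, B->ACC, C->ABC

  step 2 ⇒ step 3: AABABCABCAABAABACCAABACCABCAABAABACC ⇒ AAB·AAB·ACC·AAB·ACC·ABC·AAB·ACC·ABC·AAB·AAB·ACC·AAB·AAB·ACC·AAB·ABC·ABC·AAB·AAB·ACC·AAB·ABC·ABC·AAB·ACC·ABC·AAB·AAB·ACC·AAB·AAB·ACC·AAB·ABC·ABC
    A ↦ AAB
    B ↦ ACC
    C ↦ ABC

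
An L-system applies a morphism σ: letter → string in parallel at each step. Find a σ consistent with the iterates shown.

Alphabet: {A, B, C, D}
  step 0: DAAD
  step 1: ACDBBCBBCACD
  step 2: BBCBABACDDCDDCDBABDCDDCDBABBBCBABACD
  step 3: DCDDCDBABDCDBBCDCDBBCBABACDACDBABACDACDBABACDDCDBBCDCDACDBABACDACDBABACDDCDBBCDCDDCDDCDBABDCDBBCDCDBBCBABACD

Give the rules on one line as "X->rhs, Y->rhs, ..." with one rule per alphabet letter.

  step 2 ⇒ step 3: BBCBABACDDCDDCDBABDCDDCDBABBBCBABACD ⇒ DCD·DCD·BAB·DCD·BBC·DCD·BBC·BAB·ACD·ACD·BAB·ACD·ACD·BAB·ACD·DCD·BBC·DCD·ACD·BAB·ACD·ACD·BAB·ACD·DCD·BBC·DCD·DCD·DCD·BAB·DCD·BBC·DCD·BBC·BAB·ACD
    A ↦ BBC
    B ↦ DCD
    C ↦ BAB
    D ↦ ACD

A->BBC, B->DCD, C->BAB, D->ACD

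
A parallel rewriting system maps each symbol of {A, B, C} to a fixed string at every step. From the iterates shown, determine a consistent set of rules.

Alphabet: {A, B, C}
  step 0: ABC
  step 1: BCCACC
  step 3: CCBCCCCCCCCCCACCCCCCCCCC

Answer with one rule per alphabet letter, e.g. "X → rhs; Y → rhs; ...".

A->BC, B->CA, C->CC

  step 0 ⇒ step 1: ABC ⇒ BC·CA·CC
    A ↦ BC
    B ↦ CA
    C ↦ CC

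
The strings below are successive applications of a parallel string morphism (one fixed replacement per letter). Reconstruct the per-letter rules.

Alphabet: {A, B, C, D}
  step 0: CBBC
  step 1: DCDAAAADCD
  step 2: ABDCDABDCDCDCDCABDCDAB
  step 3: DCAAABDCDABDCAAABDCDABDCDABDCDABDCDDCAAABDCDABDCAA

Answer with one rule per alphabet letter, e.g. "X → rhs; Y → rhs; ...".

A->DC, B->AA, C->DCD, D->AB

  step 2 ⇒ step 3: ABDCDABDCDCDCDCABDCDAB ⇒ DC·AA·AB·DCD·AB·DC·AA·AB·DCD·AB·DCD·AB·DCD·AB·DCD·DC·AA·AB·DCD·AB·DC·AA
    A ↦ DC
    B ↦ AA
    C ↦ DCD
    D ↦ AB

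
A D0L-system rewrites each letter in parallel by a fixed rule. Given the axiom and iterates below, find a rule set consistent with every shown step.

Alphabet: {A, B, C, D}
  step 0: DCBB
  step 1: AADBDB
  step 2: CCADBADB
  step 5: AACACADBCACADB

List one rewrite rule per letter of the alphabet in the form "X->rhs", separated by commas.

  step 1 ⇒ step 2: AADBDB ⇒ C·C·A·DB·A·DB
    A ↦ C
    B ↦ DB
    D ↦ A
  step 0 ⇒ step 1: DCBB ⇒ A·A·DB·DB
    C ↦ A

A->C, B->DB, C->A, D->A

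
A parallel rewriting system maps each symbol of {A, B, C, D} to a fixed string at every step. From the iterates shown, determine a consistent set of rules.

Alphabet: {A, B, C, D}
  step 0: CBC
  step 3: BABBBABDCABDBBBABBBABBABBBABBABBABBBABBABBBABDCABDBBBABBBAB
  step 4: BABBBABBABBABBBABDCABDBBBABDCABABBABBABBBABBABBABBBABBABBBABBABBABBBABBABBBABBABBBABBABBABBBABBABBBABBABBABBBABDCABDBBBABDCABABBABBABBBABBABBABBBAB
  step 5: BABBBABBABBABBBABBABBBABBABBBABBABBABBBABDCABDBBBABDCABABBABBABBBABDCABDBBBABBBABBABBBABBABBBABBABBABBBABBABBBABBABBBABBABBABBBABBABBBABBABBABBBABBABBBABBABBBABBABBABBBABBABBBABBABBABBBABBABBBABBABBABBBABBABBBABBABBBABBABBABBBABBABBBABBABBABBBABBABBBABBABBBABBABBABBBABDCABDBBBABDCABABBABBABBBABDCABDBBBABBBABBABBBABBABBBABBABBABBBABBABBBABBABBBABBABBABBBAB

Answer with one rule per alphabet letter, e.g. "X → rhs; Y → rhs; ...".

  step 4 ⇒ step 5: BABBBABBABBABBBABDCABDBBBABDCABABBABBABBBABBABBABBBABBABBBABBABBABBBABBABBBABBABBBABBABBABBBABBABBBABBABBABBBABDCABDBBBABDCABABBABBABBBABBABBABBBAB ⇒ BAB·B·BAB·BAB·BAB·B·BAB·BAB·B·BAB·BAB·B·BAB·BAB·BAB·B·BAB·DCA·BDB·B·BAB·DCA·BAB·BAB·BAB·B·BAB·DCA·BDB·B·BAB·B·BAB·BAB·B·BAB·BAB·B·BAB·BAB·BAB·B·BAB·BAB·B·BAB·BAB·B·BAB·BAB·BAB·B·BAB·BAB·B·BAB·BAB·BAB·B·BAB·BAB·B·BAB·BAB·B·BAB·BAB·BAB·B·BAB·BAB·B·BAB·BAB·BAB·B·BAB·BAB·B·BAB·BAB·BAB·B·BAB·BAB·B·BAB·BAB·B·BAB·BAB·BAB·B·BAB·BAB·B·BAB·BAB·BAB·B·BAB·BAB·B·BAB·BAB·B·BAB·BAB·BAB·B·BAB·DCA·BDB·B·BAB·DCA·BAB·BAB·BAB·B·BAB·DCA·BDB·B·BAB·B·BAB·BAB·B·BAB·BAB·B·BAB·BAB·BAB·B·BAB·BAB·B·BAB·BAB·B·BAB·BAB·BAB·B·BAB
    A ↦ B
    B ↦ BAB
    C ↦ BDB
    D ↦ DCA

A->B, B->BAB, C->BDB, D->DCA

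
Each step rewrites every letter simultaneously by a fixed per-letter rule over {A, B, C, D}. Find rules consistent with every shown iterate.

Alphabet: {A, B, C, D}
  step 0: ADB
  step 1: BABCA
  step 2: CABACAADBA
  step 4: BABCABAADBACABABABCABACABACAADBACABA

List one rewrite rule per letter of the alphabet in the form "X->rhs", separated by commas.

A->BA, B->CA, C->AD, D->B

  step 1 ⇒ step 2: BABCA ⇒ CA·BA·CA·AD·BA
    A ↦ BA
    B ↦ CA
    C ↦ AD
  step 0 ⇒ step 1: ADB ⇒ BA·B·CA
    D ↦ B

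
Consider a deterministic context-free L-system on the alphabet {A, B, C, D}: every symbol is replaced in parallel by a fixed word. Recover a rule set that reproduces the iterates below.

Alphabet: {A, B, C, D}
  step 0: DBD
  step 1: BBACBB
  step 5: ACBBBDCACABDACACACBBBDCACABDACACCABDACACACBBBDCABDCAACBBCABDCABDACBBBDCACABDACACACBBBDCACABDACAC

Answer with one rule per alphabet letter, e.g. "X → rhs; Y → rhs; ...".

A->CA, B->AC, C->BD, D->BB

  step 0 ⇒ step 1: DBD ⇒ BB·AC·BB
    B ↦ AC
    D ↦ BB
    A ↦ CA  (constrained at step 1)
    C ↦ BD  (constrained at step 1)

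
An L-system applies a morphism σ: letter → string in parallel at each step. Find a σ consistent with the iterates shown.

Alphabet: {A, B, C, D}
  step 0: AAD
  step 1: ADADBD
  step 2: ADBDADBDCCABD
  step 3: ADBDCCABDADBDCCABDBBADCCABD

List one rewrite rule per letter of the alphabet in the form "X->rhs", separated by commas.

  step 2 ⇒ step 3: ADBDADBDCCABD ⇒ AD·BD·CCA·BD·AD·BD·CCA·BD·B·B·AD·CCA·BD
    A ↦ AD
    B ↦ CCA
    C ↦ B
    D ↦ BD

A->AD, B->CCA, C->B, D->BD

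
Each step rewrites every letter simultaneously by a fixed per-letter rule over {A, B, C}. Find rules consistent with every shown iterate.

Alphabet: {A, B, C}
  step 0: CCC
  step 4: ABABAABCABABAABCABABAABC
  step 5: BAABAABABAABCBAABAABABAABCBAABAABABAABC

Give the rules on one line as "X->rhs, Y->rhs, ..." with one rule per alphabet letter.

A->BA, B->A, C->BC

  step 4 ⇒ step 5: ABABAABCABABAABCABABAABC ⇒ BA·A·BA·A·BA·BA·A·BC·BA·A·BA·A·BA·BA·A·BC·BA·A·BA·A·BA·BA·A·BC
    A ↦ BA
    B ↦ A
    C ↦ BC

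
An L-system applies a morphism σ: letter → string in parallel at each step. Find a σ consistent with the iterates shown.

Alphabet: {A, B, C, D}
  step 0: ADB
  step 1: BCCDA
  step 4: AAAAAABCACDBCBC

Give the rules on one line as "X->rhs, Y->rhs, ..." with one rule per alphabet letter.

  step 0 ⇒ step 1: ADB ⇒ BC·CD·A
    A ↦ BC
    B ↦ A
    D ↦ CD
    C ↦ A  (constrained at step 1)

A->BC, B->A, C->A, D->CD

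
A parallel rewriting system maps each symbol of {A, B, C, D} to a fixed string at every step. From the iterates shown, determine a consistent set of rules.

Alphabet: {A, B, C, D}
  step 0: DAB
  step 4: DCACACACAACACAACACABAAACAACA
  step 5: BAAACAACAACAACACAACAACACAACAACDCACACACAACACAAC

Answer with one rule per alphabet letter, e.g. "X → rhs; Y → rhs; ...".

A->AC, B->DC, C->A, D->BA

  step 4 ⇒ step 5: DCACACACAACACAACACABAAACAACA ⇒ BA·A·AC·A·AC·A·AC·A·AC·AC·A·AC·A·AC·AC·A·AC·A·AC·DC·AC·AC·AC·A·AC·AC·A·AC
    A ↦ AC
    B ↦ DC
    C ↦ A
    D ↦ BA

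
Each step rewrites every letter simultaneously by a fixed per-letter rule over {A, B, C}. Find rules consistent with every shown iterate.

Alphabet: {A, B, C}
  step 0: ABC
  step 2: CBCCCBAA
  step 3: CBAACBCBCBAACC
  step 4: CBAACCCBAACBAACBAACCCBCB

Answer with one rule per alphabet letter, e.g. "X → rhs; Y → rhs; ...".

  step 3 ⇒ step 4: CBAACBCBCBAACC ⇒ CB·AA·C·C·CB·AA·CB·AA·CB·AA·C·C·CB·CB
    A ↦ C
    B ↦ AA
    C ↦ CB

A->C, B->AA, C->CB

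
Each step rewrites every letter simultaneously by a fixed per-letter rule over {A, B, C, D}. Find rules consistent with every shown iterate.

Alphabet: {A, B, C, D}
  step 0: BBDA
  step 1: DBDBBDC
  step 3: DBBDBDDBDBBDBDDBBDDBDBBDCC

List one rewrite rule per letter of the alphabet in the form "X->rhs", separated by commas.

  step 0 ⇒ step 1: BBDA ⇒ DB·DB·BD·C
    A ↦ C
    B ↦ DB
    D ↦ BD
    C ↦ AA  (constrained at step 1)

A->C, B->DB, C->AA, D->BD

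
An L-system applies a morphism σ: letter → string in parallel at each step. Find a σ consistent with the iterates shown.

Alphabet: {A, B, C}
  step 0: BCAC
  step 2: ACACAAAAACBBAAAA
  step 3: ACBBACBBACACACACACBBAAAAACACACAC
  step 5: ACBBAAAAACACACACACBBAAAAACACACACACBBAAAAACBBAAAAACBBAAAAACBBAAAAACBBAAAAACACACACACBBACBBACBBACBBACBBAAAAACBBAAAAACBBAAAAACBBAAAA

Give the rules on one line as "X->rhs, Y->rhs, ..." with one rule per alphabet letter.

A->AC, B->AA, C->BB

  step 2 ⇒ step 3: ACACAAAAACBBAAAA ⇒ AC·BB·AC·BB·AC·AC·AC·AC·AC·BB·AA·AA·AC·AC·AC·AC
    A ↦ AC
    B ↦ AA
    C ↦ BB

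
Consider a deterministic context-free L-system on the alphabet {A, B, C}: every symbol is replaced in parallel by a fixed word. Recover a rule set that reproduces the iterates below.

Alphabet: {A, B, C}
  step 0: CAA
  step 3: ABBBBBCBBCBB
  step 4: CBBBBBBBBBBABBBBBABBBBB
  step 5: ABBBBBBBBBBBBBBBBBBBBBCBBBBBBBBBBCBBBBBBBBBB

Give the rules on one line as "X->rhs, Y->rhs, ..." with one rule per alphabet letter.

A->C, B->BB, C->AB

  step 4 ⇒ step 5: CBBBBBBBBBBABBBBBABBBBB ⇒ AB·BB·BB·BB·BB·BB·BB·BB·BB·BB·BB·C·BB·BB·BB·BB·BB·C·BB·BB·BB·BB·BB
    A ↦ C
    B ↦ BB
    C ↦ AB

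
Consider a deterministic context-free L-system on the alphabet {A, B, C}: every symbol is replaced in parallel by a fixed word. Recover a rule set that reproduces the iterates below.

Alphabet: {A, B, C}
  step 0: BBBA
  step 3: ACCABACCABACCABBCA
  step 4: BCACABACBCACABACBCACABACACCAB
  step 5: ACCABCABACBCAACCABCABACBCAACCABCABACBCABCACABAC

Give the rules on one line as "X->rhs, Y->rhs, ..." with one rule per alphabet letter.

  step 4 ⇒ step 5: BCACABACBCACABACBCACABACACCAB ⇒ AC·CA·B·CA·B·AC·B·CA·AC·CA·B·CA·B·AC·B·CA·AC·CA·B·CA·B·AC·B·CA·B·CA·CA·B·AC
    A ↦ B
    B ↦ AC
    C ↦ CA

A->B, B->AC, C->CA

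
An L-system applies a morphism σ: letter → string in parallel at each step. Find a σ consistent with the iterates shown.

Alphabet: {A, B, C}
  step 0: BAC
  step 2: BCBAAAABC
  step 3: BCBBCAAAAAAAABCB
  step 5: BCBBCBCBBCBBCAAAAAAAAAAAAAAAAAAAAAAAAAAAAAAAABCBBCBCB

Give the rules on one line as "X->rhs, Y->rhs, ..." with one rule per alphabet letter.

A->AA, B->BC, C->B

  step 2 ⇒ step 3: BCBAAAABC ⇒ BC·B·BC·AA·AA·AA·AA·BC·B
    A ↦ AA
    B ↦ BC
    C ↦ B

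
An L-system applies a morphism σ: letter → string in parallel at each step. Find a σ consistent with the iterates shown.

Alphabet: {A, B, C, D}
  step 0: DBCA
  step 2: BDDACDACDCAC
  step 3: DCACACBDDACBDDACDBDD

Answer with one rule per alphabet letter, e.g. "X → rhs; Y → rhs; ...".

A->BD, B->DC, C->D, D->AC

  step 2 ⇒ step 3: BDDACDACDCAC ⇒ DC·AC·AC·BD·D·AC·BD·D·AC·D·BD·D
    A ↦ BD
    B ↦ DC
    C ↦ D
    D ↦ AC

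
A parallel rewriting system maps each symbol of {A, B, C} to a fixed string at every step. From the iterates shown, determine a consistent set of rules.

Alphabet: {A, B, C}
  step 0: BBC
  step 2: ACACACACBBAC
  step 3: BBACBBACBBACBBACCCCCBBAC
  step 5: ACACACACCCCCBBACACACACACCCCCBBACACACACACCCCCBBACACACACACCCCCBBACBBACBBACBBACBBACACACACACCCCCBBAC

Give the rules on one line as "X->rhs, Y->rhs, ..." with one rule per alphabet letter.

A->BB, B->CC, C->AC

  step 2 ⇒ step 3: ACACACACBBAC ⇒ BB·AC·BB·AC·BB·AC·BB·AC·CC·CC·BB·AC
    A ↦ BB
    B ↦ CC
    C ↦ AC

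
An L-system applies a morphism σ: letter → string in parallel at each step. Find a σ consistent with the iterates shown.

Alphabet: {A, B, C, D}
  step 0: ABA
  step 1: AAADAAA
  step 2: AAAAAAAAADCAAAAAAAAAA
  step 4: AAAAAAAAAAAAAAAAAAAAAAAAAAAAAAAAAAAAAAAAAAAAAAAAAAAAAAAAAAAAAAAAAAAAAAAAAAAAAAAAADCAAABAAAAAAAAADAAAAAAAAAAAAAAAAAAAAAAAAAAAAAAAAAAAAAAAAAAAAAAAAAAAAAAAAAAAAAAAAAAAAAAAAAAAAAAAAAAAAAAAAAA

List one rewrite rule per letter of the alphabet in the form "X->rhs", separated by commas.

  step 1 ⇒ step 2: AAADAAA ⇒ AAA·AAA·AAA·DCA·AAA·AAA·AAA
    A ↦ AAA
    D ↦ DCA
  step 0 ⇒ step 1: ABA ⇒ AAA·D·AAA
    B ↦ D
    C ↦ AAB  (constrained at step 2)

A->AAA, B->D, C->AAB, D->DCA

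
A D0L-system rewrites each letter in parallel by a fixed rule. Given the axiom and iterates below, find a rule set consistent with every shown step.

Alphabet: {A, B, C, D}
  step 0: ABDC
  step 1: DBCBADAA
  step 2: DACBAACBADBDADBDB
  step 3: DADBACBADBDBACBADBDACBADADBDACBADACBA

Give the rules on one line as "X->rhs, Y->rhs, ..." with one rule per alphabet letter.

  step 2 ⇒ step 3: DACBAACBADBDADBDB ⇒ DA·DB·A·CBA·DB·DB·A·CBA·DB·DA·CBA·DA·DB·DA·CBA·DA·CBA
    A ↦ DB
    B ↦ CBA
    C ↦ A
    D ↦ DA

A->DB, B->CBA, C->A, D->DA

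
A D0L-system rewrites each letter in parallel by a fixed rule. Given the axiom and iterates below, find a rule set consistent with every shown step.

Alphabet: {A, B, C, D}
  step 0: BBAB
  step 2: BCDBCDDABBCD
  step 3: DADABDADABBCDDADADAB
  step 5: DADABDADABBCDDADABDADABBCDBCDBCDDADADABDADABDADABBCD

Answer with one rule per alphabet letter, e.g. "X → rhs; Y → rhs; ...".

  step 2 ⇒ step 3: BCDBCDDABBCD ⇒ DA·DA·B·DA·DA·B·B·CD·DA·DA·DA·B
    A ↦ CD
    B ↦ DA
    C ↦ DA
    D ↦ B

A->CD, B->DA, C->DA, D->B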